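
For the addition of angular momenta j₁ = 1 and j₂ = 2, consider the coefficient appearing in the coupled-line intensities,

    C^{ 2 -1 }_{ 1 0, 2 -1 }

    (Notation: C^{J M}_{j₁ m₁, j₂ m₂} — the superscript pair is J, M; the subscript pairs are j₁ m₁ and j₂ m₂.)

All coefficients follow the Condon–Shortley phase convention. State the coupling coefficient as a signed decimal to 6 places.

√[5·1!1!3!/6! · 1!1!1!3!1!3!] = √(3/2)
  +(−1)^0/∏(0,1,1,1,0,2)! = 1/2  (running 1/2)
  +(−1)^1/∏(1,0,0,0,1,3)! = -1/6  (running 1/3)
⟨..|..⟩ = √(3/2)·(1/3) = +0.408248

+√(1/6) ≈ +0.408248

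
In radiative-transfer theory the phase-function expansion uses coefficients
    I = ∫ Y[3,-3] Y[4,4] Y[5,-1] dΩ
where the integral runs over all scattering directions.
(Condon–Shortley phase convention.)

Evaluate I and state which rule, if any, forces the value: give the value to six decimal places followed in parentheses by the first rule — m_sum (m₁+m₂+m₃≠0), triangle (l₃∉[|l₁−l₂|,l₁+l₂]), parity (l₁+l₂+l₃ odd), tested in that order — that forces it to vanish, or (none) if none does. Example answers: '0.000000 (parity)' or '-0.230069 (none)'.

m-sum 0 ✓  L=12 even ✓  1≤5≤7 ✓
Π(2lᵢ+1) = 7×9×11 = 693
triangle coeff Δ(3,4,5) = 1/180180
Σ_t [0,2]: t=0:+1/576 t=1:−1/144 t=2:+1/576 = -1/288
(3j)²=20/1001 [(3 4 5; 0 0 0)], sign=+1
Σ_t [2,2]: t=2:+1/34560 = 1/34560
(3j)²=1/429 [(3 4 5; -3 4 -1)], sign=+1
⇒ 4πI² = 60/1859
I = (+1)√(60/1859/(4π)) = 0.05067935
No selection rule forces the value: the integral is nonzero (none).

0.050679 (none)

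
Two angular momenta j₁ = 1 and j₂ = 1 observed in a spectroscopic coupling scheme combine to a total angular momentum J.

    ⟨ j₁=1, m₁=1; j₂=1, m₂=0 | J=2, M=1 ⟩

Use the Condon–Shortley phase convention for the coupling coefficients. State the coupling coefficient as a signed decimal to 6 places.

+√(1/2) ≈ +0.707107

triangle: 0!·2!·2!/5! = 4/120
(j±m)!: 2!·0!·1!·1!·3!·1! = 12
prefactor² = (2J+1)·Δ·N² = 2
  k=0: +1/(0!·0!·0!·1!·2!·1!) = 1/2
Σ = 1/2  ⇒  CG² = 2·(1/2)² = 1/2
CG = +√(1/2) = +0.707107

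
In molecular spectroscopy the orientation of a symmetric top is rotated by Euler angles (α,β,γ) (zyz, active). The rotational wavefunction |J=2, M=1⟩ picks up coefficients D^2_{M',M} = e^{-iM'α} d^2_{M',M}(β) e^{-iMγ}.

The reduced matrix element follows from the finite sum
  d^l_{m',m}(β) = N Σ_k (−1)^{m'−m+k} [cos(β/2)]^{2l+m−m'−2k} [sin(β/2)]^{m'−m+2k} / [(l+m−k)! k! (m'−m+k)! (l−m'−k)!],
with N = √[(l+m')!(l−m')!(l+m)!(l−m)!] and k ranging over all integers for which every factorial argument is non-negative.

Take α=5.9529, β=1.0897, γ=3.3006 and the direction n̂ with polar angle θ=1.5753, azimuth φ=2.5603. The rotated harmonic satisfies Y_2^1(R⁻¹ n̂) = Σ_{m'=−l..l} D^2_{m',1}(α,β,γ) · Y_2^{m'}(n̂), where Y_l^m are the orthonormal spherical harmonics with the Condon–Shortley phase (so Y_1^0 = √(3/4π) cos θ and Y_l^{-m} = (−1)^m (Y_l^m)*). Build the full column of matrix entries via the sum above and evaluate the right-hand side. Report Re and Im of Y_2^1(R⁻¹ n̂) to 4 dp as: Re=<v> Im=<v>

Re=0.2655 Im=-0.2099

Need the full column D^2_{m',1} for m'=−2..2 at α=5.9529, β=1.0897, γ=3.3006.
cos(β/2)=0.855205, sin(β/2)=0.518290
d^2_{-2,1}: single k=3 term ⇒ +0.238132;  D = -0.162532+0.174041i
d^2_{-1,1}: k∈[2..3] ⇒ +0.589396 -0.072159 = +0.517237;  D = -0.456547+0.243102i
d^2_{0,1}: k∈[1..2] ⇒ +0.794070 -0.291651 = +0.502419;  D = -0.496081+0.079552i
d^2_{1,1}: k∈[0..1] ⇒ +0.534910 -0.589396 = -0.054486;  D = +0.053688+0.009287i
d^2_{2,1}: single k=0 term ⇒ -0.648356;  D = +0.568499+0.311727i
Y_2^{m'}(θ=1.5753,φ=2.5603) and Σ D·Y over m':
  (-0.1625+0.1740i)·(+0.1533+0.3545i)  (-0.4565+0.2431i)·(+0.0029+0.0019i)  (-0.4961+0.0796i)·(-0.3154+0.0000i)  (+0.0537+0.0093i)·(-0.0029+0.0019i)  (+0.5685+0.3117i)·(+0.1533-0.3545i)
Y_2^1(R⁻¹ n̂) = +0.265547-0.209864i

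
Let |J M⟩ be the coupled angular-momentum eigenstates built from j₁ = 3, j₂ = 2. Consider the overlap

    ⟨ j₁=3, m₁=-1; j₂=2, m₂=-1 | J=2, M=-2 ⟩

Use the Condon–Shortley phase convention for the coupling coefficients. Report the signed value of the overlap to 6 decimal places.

−√(3/14) ≈ -0.462910

triangle: 3!*3!*1!/8! = 36/40320
(j±m)!: 2!*4!*1!*3!*0!*4! = 6912
prefactor² = (2J+1)*Δ*N² = 216/7
  k=1: −1/(1!*2!*3!*0!*0!*1!) = -1/12
Σ = -1/12  ⇒  CG² = 216/7*(-1/12)² = 3/14
CG = −√(3/14) = -0.462910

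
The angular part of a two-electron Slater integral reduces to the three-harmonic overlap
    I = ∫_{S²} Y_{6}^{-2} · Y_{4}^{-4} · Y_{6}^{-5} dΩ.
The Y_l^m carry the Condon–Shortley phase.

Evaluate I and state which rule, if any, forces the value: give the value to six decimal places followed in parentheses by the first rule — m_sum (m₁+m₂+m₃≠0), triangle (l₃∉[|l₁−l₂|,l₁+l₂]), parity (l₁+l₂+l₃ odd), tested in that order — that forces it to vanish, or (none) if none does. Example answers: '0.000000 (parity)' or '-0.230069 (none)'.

0.000000 (m_sum)

Σmᵢ = -11 ≠ 0, so the φ-integral vanishes; I = 0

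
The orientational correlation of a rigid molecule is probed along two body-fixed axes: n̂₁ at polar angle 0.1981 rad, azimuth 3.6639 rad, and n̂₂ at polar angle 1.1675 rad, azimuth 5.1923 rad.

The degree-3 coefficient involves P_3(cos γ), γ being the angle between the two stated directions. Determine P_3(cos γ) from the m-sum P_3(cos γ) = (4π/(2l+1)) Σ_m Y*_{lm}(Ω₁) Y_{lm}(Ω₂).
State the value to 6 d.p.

-0.437565

Term-by-term m-sum for l=3 (normalisation 4π/7 = 1.795196):
  [-3]  conj(Y_{3,-3})(Ω₁) = -0.00001 - 0.00318j ; Y_{3,-3}(Ω₂) = -0.32186 - 0.04243j ; Δ = -0.00013 + 0.00102j
  [-2]  conj(Y_{3,-2})(Ω₁) = 0.01949 + 0.03356j ; Y_{3,-2}(Ω₂) = -0.19465 + 0.27792j ; Δ = -0.01312 - 0.00112j
  [-1]  conj(Y_{3,-1})(Ω₁) = -0.20982 - 0.12078j ; Y_{3,-1}(Ω₂) = -0.03155 - 0.06062j ; Δ = -0.00070 + 0.01653j
  [+0]  conj(Y_{3,0})(Ω₁) = 0.66090 + 0.00000j ; Y_{3,0}(Ω₂) = -0.32658 + 0.00000j ; Δ = -0.21584 + 0.00000j
  [+1]  conj(Y_{3,1})(Ω₁) = 0.20982 - 0.12078j ; Y_{3,1}(Ω₂) = 0.03155 - 0.06062j ; Δ = -0.00070 - 0.01653j
  [+2]  conj(Y_{3,2})(Ω₁) = 0.01949 - 0.03356j ; Y_{3,2}(Ω₂) = -0.19465 - 0.27792j ; Δ = -0.01312 + 0.00112j
  [+3]  conj(Y_{3,3})(Ω₁) = 0.00001 - 0.00318j ; Y_{3,3}(Ω₂) = 0.32186 - 0.04243j ; Δ = -0.00013 - 0.00102j
Σ over m = -0.24374 + 0.00000j; ×(4π/7) → -0.43756 + 0.00000j. Real part: -0.437565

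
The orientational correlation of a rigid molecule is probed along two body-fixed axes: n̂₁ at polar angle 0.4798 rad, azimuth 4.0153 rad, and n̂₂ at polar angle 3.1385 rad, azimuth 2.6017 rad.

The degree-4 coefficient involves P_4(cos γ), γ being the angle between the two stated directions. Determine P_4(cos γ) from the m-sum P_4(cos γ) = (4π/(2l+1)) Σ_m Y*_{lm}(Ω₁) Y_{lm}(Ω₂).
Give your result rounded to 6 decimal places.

0.131984

Addition theorem: P_4(cos γ) = (4π/9) Σ_m Y*_{lm}(Ω₁) Y_{lm}(Ω₂), m = −4…4:
  m=-4: (-0.018851, -0.006950) × (-0.000000, 0.000000) = (0.000000, -0.000000)  (running Σ = (0.000000, -0.000000))
  m=-3: (0.094748, -0.054308) × (-0.000000, 0.000000) = (0.000000, 0.000000)  (running Σ = (0.000000, 0.000000))
  m=-2: (-0.056463, 0.316360) × (0.000009, 0.000017) = (-0.000006, 0.000002)  (running Σ = (-0.000006, 0.000002))
  m=-1: (-0.311968, -0.372578) × (0.005020, 0.003008) = (-0.000445, -0.002809)  (running Σ = (-0.000451, -0.002807))
  m=0: (0.112768, -0.000000) × (0.846244, 0.000000) = (0.095429, 0.000000)  (running Σ = (0.094978, -0.002807))
  m=1: (0.311968, -0.372578) × (-0.005020, 0.003008) = (-0.000445, 0.002809)  (running Σ = (0.094533, 0.000002))
  m=2: (-0.056463, -0.316360) × (0.000009, -0.000017) = (-0.000006, -0.000002)  (running Σ = (0.094527, 0.000000))
  m=3: (-0.094748, -0.054308) × (0.000000, 0.000000) = (0.000000, -0.000000)  (running Σ = (0.094527, -0.000000))
  m=4: (-0.018851, 0.006950) × (-0.000000, -0.000000) = (0.000000, 0.000000)  (running Σ = (0.094527, -0.000000))
Σ over m = (0.094527, -0.000000); ×(4π/9) → (0.131984, -0.000000). Real part: 0.131984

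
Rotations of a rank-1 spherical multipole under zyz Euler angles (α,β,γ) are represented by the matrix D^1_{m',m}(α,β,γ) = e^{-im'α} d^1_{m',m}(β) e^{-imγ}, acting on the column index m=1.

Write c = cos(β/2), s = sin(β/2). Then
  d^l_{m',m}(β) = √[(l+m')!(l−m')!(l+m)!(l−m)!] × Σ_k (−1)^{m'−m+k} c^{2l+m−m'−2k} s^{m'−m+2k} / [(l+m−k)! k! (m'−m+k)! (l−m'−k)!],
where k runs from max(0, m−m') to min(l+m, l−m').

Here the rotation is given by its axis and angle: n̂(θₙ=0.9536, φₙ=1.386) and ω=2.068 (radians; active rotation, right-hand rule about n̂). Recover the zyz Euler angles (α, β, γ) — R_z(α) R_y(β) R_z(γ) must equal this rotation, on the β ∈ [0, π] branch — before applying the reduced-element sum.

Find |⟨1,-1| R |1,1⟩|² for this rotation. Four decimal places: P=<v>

Axis–angle → zyz. n̂ = (sinθₙcosφₙ, sinθₙsinφₙ, cosθₙ) = (+0.149846, +0.801619, +0.578751), ω = 2.0680.
R = I cosω + sinω [n̂]ₓ + (1−cosω) n̂n̂ᵀ gives
  R = [-0.443806, -0.331263, +0.832647; +0.686088, +0.472121, +0.553520; -0.576471, +0.816925, +0.017745]
β = atan2(√(R₁₃²+R₂₃²), R₃₃) = 1.553050; α = atan2(R₂₃, R₁₃) mod 2π = 0.586689; γ = atan2(R₃₂, −R₃₁) mod 2π = 0.956282
D^1_{-1,1}(0.5867,1.5530,0.9563) = e^{-i·-1·0.5867}·d^1_{-1,1}(1.5530)·e^{-i·1·0.9563}. Compute d first:
With c≡cos(β/2)=0.713353 and s≡sin(β/2)=0.700805, N=[1·2·2·1]^{1/2}=2.000000
k∈{2} keeps every argument non-negative
  k=2: (−1)^0·2.0000/(2)·0.7134^0·0.7008^2 = +0.491127
d^1_{-1,1}(1.5530) = +0.491127
|D^1_{-1,1}|² = |d^1_{-1,1}(β)|² = (+0.491127)² = 0.241206 (the z-rotation phases have unit modulus)

P=0.2412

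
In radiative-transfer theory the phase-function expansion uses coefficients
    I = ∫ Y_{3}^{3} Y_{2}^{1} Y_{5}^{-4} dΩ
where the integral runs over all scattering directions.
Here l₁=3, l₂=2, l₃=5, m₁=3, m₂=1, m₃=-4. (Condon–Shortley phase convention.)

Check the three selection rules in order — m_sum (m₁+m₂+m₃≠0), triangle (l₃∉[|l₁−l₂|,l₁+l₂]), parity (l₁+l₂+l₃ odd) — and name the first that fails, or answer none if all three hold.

m₁+m₂+m₃ = 3 + 1 − 4 = 0  ✓
triangle: |3−2|=1 ≤ l₃=5 ≤ 3+2=5  ✓
parity: l₁+l₂+l₃ = 10 is even  ✓

none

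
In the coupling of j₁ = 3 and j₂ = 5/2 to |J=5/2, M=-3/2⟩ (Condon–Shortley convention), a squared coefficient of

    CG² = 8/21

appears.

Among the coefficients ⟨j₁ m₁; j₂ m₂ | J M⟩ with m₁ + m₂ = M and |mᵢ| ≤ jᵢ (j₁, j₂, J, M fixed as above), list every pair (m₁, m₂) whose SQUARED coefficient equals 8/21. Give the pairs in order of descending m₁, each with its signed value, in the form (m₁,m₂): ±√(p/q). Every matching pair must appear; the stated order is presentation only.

Admissible pairs with m₁+m₂ = M = -3/2: (-3,3/2), (-2,1/2), (-1,-1/2), (0,-3/2), (1,-5/2)
  (m₁,m₂)=(1,-5/2): CG² = 2/7, CG = +√(2/7)
  (m₁,m₂)=(0,-3/2): CG² = 7/30, CG = −√(7/30)
  (m₁,m₂)=(-1,-1/2): CG² = 1/35, CG = +√(1/35)
  (m₁,m₂)=(-2,1/2): CG² = 1/14, CG = +√(1/14)
  (m₁,m₂)=(-3,3/2): CG² = 8/21, CG = −√(8/21)   ← matches the target
Pairs with CG² = 8/21: (-3,3/2): −√(8/21)

(-3,3/2): −√(8/21)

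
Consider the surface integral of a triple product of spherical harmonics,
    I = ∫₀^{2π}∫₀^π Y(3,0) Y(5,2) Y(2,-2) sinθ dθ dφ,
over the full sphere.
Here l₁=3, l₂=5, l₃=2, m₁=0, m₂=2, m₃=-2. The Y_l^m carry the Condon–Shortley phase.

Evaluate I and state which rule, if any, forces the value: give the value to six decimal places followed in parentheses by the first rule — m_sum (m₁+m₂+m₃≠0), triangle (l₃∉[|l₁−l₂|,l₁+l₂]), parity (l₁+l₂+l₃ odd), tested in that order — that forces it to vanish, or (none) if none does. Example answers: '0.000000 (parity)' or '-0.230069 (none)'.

0.141758 (none)

Rules hold: Σm=0, L=10 even, 2≤2≤8.
N = 7·11·5 = 385
Δ = 6!·0!·4!/11! = 1/2310
Racah Σ t=3..3: t=3:−1/144 = -1/144
⇒ 3j(3 5 2; 0 0 0)² = 10/231, sgn -1
Racah Σ t=3..3: t=3:−1/864 = -1/864
⇒ 3j(3 5 2; 0 2 -2)² = 1/66, sgn -1
4πI² = N·(3j₀)²·(3jₘ)² = 25/99
I = +1·√(0.252525/4π) = 0.14175797
No selection rule forces the value: the integral is nonzero (none).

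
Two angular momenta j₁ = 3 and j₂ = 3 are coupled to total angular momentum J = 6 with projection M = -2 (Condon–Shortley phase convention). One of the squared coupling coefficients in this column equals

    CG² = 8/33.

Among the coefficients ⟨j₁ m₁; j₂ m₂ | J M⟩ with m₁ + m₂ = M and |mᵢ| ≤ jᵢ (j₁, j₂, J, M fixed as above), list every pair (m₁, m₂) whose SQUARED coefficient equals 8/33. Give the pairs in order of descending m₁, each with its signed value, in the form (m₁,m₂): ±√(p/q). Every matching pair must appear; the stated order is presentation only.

Admissible pairs with m₁+m₂ = M = -2: (-3,1), (-2,0), (-1,-1), (0,-2), (1,-3)
  (m₁,m₂)=(1,-3): CG² = 1/33, CG = +√(1/33)
  (m₁,m₂)=(0,-2): CG² = 8/33, CG = +√(8/33)   ← matches the target
  (m₁,m₂)=(-1,-1): CG² = 5/11, CG = +√(5/11)
  (m₁,m₂)=(-2,0): CG² = 8/33, CG = +√(8/33)   ← matches the target
  (m₁,m₂)=(-3,1): CG² = 1/33, CG = +√(1/33)
Pairs with CG² = 8/33: (0,-2): +√(8/33); (-2,0): +√(8/33)

(0,-2): +√(8/33); (-2,0): +√(8/33)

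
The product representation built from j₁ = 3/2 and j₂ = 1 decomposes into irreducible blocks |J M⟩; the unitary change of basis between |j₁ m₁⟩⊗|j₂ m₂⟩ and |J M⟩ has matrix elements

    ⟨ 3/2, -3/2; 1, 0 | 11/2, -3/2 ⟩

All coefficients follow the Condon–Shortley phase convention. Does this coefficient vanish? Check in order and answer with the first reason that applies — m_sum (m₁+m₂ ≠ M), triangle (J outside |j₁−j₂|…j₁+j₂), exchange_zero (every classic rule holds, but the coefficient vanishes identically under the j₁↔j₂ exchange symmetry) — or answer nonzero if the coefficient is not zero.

m-sum: m₁+m₂ = -3/2+0 = -3/2, M = -3/2  ✓
triangle: need |j₁−j₂| ≤ J ≤ j₁+j₂, i.e. J ∈ [1/2, 5/2]; J = 11/2 is outside ✗ ⇒ coefficient is 0

triangle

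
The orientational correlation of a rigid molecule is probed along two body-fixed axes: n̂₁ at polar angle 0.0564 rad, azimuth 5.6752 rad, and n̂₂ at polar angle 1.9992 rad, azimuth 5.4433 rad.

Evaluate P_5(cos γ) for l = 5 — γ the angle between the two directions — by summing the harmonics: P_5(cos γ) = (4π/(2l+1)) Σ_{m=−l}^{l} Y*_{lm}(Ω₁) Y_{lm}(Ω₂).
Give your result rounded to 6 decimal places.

-0.310038

Term-by-term m-sum for l=5 (normalisation 4π/11 = 1.142397):
  term(m=-5) = +0.000000+0.000000i   from Y*(Ω₁)=-0.000000-0.000000i, Y(Ω₂)=-0.141852-0.251843i
  term(m=-4) = -0.000004-0.000005i   from Y*(Ω₁)=-0.000011-0.000010i, Y(Ω₂)=+0.407559+0.090261i
  term(m=-3) = +0.000055+0.000046i   from Y*(Ω₁)=-0.000124-0.000478i, Y(Ω₂)=-0.117060+0.083913i
  term(m=-2) = +0.002689+0.001345i   from Y*(Ω₁)=+0.003718-0.010036i, Y(Ω₂)=-0.030556+0.279282i
  term(m=-1) = -0.032019-0.007561i   from Y*(Ω₁)=+0.117237-0.081588i, Y(Ω₂)=-0.153760-0.171500i
  term(m=+0) = -0.212835+0.000000i   from Y*(Ω₁)=+0.913412-0.000000i, Y(Ω₂)=-0.233012+0.000000i
  term(m=+1) = -0.032019+0.007561i   from Y*(Ω₁)=-0.117237-0.081588i, Y(Ω₂)=+0.153760-0.171500i
  term(m=+2) = +0.002689-0.001345i   from Y*(Ω₁)=+0.003718+0.010036i, Y(Ω₂)=-0.030556-0.279282i
  term(m=+3) = +0.000055-0.000046i   from Y*(Ω₁)=+0.000124-0.000478i, Y(Ω₂)=+0.117060+0.083913i
  term(m=+4) = -0.000004+0.000005i   from Y*(Ω₁)=-0.000011+0.000010i, Y(Ω₂)=+0.407559-0.090261i
  term(m=+5) = +0.000000-0.000000i   from Y*(Ω₁)=+0.000000-0.000000i, Y(Ω₂)=+0.141852-0.251843i
Total Σ_m = -0.271393-0.000000i. Multiply by 1.142397: -0.310038-0.000000i. P_5(cos γ) = -0.310038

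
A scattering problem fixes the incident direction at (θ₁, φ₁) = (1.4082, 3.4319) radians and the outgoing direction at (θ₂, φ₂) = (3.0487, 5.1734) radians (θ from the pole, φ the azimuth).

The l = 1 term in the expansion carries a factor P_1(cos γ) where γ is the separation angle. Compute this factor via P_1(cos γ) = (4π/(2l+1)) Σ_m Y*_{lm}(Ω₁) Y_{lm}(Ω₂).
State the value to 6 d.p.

-0.176733

Expand P_1 via completeness: Σ_{m} conj(Y_{1,m}) at Ω₁ times Y_{1,m} at Ω₂ —
  m=-1: (-0.32667 - 0.09759j) × (0.01426 + 0.02870j) = -0.00186 - 0.01077j  (running Σ = -0.00186 - 0.01077j)
  m=0: (0.07910 + 0.00000j) × (-0.48650 + 0.00000j) = -0.03848 + 0.00000j  (running Σ = -0.04034 - 0.01077j)
  m=1: (0.32667 - 0.09759j) × (-0.01426 + 0.02870j) = -0.00186 + 0.01077j  (running Σ = -0.04219 + 0.00000j)
Σ over m = -0.04219 + 0.00000j; ×(4π/3) → -0.17673 + 0.00000j. Real part: -0.176733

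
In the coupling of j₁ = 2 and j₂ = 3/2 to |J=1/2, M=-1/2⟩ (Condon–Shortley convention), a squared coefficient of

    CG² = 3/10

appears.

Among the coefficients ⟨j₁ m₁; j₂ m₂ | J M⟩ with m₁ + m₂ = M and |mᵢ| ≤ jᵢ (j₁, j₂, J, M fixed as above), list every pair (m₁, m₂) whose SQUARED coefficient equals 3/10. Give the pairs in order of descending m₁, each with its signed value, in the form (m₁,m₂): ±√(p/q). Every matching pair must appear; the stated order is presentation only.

Admissible pairs with m₁+m₂ = M = -1/2: (-2,3/2), (-1,1/2), (0,-1/2), (1,-3/2)
  (m₁,m₂)=(1,-3/2): CG² = 1/10, CG = +√(1/10)
  (m₁,m₂)=(0,-1/2): CG² = 1/5, CG = −√(1/5)
  (m₁,m₂)=(-1,1/2): CG² = 3/10, CG = +√(3/10)   ← matches the target
  (m₁,m₂)=(-2,3/2): CG² = 2/5, CG = −√(2/5)
Pairs with CG² = 3/10: (-1,1/2): +√(3/10)

(-1,1/2): +√(3/10)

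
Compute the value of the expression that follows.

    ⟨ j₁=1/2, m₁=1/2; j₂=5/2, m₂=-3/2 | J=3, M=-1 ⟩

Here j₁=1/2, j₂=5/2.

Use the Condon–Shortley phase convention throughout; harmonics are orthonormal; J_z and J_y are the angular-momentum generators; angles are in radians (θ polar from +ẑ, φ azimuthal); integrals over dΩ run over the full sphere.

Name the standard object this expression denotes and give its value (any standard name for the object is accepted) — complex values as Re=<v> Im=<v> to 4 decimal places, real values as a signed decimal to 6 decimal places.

This is a Clebsch–Gordan (vector-coupling) coefficient.
j₁+j₂−J=0  J+j₁−j₂=1  J−j₁+j₂=5  j₁+j₂+J+1=7
(j₁±m₁, j₂±m₂, J±M) = (1,0,1,4,2,4)
P² = 192
sum k=0..0:
  [0] +1/24 = 1/24
S = 1/24
C² = P²·S² = 1/3 ; C = +0.577350

Clebsch–Gordan coefficient, +√(1/3) ≈ +0.577350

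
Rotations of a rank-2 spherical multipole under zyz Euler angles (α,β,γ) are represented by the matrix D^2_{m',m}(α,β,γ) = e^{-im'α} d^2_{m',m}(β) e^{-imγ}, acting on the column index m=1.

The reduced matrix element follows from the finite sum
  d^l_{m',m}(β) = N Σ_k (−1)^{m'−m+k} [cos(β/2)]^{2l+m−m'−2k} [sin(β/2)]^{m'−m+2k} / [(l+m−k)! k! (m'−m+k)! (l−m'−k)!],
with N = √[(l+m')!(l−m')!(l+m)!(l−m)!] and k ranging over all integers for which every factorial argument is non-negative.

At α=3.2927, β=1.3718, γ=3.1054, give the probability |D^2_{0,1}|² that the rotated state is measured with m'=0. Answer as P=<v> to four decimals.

P=0.0563

First d^2_{0,1}(β=1.3718), then the phase factors e^{-i(0)α} and e^{-i(1)γ}:
Half-angle: c=0.773849, s=0.633370. N=√(2·2·6·1)=4.898979
k: max(0,(1)−(0))=1 … min(2+(1),2−(0))=2
  k=1: (−1)^0·4.8990/(2)·0.7738^3·0.6334^1 = +0.718956
  k=2: (−1)^1·4.8990/(2)·0.7738^1·0.6334^3 = -0.481619
d^2_{0,1}(1.3718) = +0.718956 -0.481619 = +0.237336
|D^2_{0,1}|² = |d^2_{0,1}(β)|² = (+0.237336)² = 0.056329 (the z-rotation phases have unit modulus)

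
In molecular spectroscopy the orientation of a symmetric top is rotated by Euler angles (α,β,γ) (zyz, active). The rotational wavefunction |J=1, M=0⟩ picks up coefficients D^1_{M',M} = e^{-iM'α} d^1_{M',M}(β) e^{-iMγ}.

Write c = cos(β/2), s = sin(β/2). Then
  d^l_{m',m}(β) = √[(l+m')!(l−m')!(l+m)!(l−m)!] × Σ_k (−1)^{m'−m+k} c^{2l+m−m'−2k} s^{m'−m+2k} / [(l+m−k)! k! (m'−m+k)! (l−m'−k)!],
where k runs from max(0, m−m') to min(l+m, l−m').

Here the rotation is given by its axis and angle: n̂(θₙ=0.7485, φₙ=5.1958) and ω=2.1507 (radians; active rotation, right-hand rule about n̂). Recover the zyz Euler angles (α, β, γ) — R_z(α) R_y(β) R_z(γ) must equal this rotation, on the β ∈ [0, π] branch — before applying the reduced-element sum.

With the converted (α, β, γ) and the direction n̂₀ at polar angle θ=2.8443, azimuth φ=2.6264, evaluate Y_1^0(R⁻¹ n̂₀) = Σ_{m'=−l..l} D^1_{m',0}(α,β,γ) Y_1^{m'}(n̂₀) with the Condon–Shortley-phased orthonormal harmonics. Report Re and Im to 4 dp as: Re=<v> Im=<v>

Re=-0.1810 Im=0.0000

Axis–angle → zyz. n̂ = (sinθₙcosφₙ, sinθₙsinφₙ, cosθₙ) = (+0.316317, -0.602560, +0.732711), ω = 2.1507.
R = I cosω + sinω [n̂]ₓ + (1−cosω) n̂n̂ᵀ gives
  R = [-0.393062, -0.907961, -0.145287; +0.317886, +0.014083, -0.948024; +0.862816, -0.418817, +0.283093]
β = atan2(√(R₁₃²+R₂₃²), R₃₃) = 1.283779; α = atan2(R₂₃, R₁₃) mod 2π = 4.560320; γ = atan2(R₃₂, −R₃₁) mod 2π = 3.593498
Need the full column D^1_{m',0} for m'=−1..1 at α=4.5603, β=1.2838, γ=3.5935.
cos(β/2)=0.800966, sin(β/2)=0.598710
d^1_{-1,0}: single k=1 term ⇒ +0.678181;  D = -0.102733-0.670354i
d^1_{0,0}: k∈[0..1] ⇒ +0.641546 -0.358454 = +0.283093;  D = +0.283093+0.000000i
d^1_{1,0}: single k=0 term ⇒ -0.678181;  D = +0.102733-0.670354i
Y_1^{m'}(θ=2.8443,φ=2.6264) and Σ D·Y over m':
  (-0.1027-0.6704i)·(-0.0881-0.0499i)  (+0.2831+0.0000i)·(-0.4672+0.0000i)  (+0.1027-0.6704i)·(+0.0881-0.0499i)
Y_1^0(R⁻¹ n̂) = -0.181011+0.000000i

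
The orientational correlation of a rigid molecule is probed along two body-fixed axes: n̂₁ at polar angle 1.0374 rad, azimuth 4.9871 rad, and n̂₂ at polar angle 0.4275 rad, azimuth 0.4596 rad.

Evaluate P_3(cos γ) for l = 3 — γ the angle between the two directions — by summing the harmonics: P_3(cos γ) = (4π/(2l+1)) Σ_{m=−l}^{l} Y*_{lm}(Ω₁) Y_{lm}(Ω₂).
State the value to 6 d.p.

-0.439096

Expand P_3 via completeness: Σ_{m} conj(Y_{3,m}) at Ω₁ times Y_{3,m} at Ω₂ —
  [-3]  conj(Y_{3,-3})(Ω₁) = -0.195515+0.180926i ; Y_{3,-3}(Ω₂) = +0.005674-0.029187i ; Δ = +0.004171+0.006733i
  [-2]  conj(Y_{3,-2})(Ω₁) = -0.328591-0.201199i ; Y_{3,-2}(Ω₂) = +0.096948-0.127108i ; Δ = -0.057430+0.022260i
  [-1]  conj(Y_{3,-1})(Ω₁) = +0.022093-0.078390i ; Y_{3,-1}(Ω₂) = +0.377134-0.186663i ; Δ = -0.006300-0.033687i
  [+0]  conj(Y_{3,0})(Ω₁) = -0.323960-0.000000i ; Y_{3,0}(Ω₂) = +0.387321+0.000000i ; Δ = -0.125476-0.000000i
  [+1]  conj(Y_{3,1})(Ω₁) = -0.022093-0.078390i ; Y_{3,1}(Ω₂) = -0.377134-0.186663i ; Δ = -0.006300+0.033687i
  [+2]  conj(Y_{3,2})(Ω₁) = -0.328591+0.201199i ; Y_{3,2}(Ω₂) = +0.096948+0.127108i ; Δ = -0.057430-0.022260i
  [+3]  conj(Y_{3,3})(Ω₁) = +0.195515+0.180926i ; Y_{3,3}(Ω₂) = -0.005674-0.029187i ; Δ = +0.004171-0.006733i
Total Σ_m = -0.244595-0.000000i. Multiply by 1.795196: -0.439096-0.000000i. P_3(cos γ) = -0.439096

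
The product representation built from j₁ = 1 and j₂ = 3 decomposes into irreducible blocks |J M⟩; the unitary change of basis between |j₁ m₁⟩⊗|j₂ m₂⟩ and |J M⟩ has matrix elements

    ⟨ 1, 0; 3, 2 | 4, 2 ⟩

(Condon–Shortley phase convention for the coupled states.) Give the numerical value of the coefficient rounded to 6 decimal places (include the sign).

+√(3/7) = +0.654654

j₁+j₂−J=0  J+j₁−j₂=2  J−j₁+j₂=6  j₁+j₂+J+1=9
(j₁±m₁, j₂±m₂, J±M) = (1,1,5,1,6,2)
P² = 43200/7
sum k=0..0:
  [0] +1/120 = 1/120
S = 1/120
C² = P²·S² = 3/7 ; C = +0.654654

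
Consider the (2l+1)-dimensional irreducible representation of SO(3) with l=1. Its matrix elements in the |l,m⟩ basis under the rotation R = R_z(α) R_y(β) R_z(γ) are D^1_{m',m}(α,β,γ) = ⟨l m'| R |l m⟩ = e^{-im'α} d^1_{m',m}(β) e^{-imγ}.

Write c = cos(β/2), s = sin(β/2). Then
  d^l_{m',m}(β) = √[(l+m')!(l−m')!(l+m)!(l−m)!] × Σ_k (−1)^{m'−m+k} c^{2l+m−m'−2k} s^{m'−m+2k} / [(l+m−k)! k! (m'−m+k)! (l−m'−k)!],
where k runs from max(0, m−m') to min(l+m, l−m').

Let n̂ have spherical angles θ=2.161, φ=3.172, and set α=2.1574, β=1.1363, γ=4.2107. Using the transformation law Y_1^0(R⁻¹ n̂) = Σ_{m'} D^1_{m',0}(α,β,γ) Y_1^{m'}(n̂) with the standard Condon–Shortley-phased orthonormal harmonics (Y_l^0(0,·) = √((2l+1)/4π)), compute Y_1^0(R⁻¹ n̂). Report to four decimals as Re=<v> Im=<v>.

Re=0.0799 Im=0.0000

Need the full column D^1_{m',0} for m'=−1..1 at α=2.1574, β=1.1363, γ=4.2107.
cos(β/2)=0.842898, sin(β/2)=0.538074
d^1_{-1,0}: single k=1 term ⇒ +0.641404;  D = -0.355040+0.534178i
d^1_{0,0}: k∈[0..1] ⇒ +0.710477 -0.289523 = +0.420954;  D = +0.420954+0.000000i
d^1_{1,0}: single k=0 term ⇒ -0.641404;  D = +0.355040+0.534178i
Y_1^{m'}(θ=2.161,φ=3.172) and Σ D·Y over m':
  (-0.3550+0.5342i)·(-0.2869+0.0087i)  (+0.4210+0.0000i)·(-0.2719+0.0000i)  (+0.3550+0.5342i)·(+0.2869+0.0087i)
Y_1^0(R⁻¹ n̂) = +0.079941+0.000000i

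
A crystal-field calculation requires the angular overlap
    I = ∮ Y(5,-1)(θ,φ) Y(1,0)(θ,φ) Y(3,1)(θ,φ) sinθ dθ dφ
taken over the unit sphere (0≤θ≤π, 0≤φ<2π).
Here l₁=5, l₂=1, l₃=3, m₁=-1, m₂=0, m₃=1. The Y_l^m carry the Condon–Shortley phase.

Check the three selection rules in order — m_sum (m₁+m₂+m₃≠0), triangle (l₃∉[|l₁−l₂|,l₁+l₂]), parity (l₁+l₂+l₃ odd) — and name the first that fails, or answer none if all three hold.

azimuthal sum: -1 + 0 + 1 = 0  ✓
l₃ must lie in [4,6]; have l₃=3  ✗
L = 5 + 1 + 3 = 9 (odd)

triangle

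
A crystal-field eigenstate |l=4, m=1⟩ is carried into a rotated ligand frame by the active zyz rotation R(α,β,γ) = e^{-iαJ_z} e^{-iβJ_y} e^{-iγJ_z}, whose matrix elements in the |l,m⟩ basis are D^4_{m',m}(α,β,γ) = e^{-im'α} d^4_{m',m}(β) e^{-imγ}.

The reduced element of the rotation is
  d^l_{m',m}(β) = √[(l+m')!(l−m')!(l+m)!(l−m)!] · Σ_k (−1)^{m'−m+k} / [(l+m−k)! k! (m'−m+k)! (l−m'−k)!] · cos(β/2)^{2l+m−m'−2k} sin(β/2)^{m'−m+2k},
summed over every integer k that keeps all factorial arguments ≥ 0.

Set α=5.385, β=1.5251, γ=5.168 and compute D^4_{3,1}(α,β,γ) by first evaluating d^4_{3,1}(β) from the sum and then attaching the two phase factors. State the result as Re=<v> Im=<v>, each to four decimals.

First d^4_{3,1}(β=1.5251), then the phase factors e^{-i(3)α} and e^{-i(1)γ}:
With c≡cos(β/2)=0.723077 and s≡sin(β/2)=0.690768, N=[5040·1·120·6]^{1/2}=1904.940944
k: max(0,(1)−(3))=0 … min(4+(1),4−(3))=1
  k=0: (−1)^2·1904.9409/(240)·0.7231^6·0.6908^2 = +0.541304
  k=1: (−1)^3·1904.9409/(144)·0.7231^4·0.6908^4 = -0.823350
d^4_{3,1}(1.5251) = +0.541304 -0.823350 = -0.282047
Phases: e^{-i·(3)·5.3850}=-0.901732+0.432295i, e^{-i·(1)·5.1680}=+0.440011+0.897992i ⇒ D=+0.221398+0.174737i

Re=0.2214 Im=0.1747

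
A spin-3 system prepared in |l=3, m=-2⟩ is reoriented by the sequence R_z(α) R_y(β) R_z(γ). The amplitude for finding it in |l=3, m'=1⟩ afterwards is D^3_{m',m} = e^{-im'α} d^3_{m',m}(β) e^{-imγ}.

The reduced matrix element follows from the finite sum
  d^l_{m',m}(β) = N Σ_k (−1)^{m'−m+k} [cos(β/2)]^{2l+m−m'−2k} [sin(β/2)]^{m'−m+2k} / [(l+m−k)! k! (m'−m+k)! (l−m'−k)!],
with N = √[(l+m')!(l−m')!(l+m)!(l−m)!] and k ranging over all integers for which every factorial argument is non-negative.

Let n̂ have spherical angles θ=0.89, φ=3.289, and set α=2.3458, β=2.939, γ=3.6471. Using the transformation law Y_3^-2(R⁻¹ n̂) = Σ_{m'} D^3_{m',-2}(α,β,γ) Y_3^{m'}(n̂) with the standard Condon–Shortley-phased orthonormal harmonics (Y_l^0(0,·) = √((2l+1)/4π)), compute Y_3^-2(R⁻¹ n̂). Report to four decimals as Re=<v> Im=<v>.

Need the full column D^3_{m',-2} for m'=−3..3 at α=2.3458, β=2.9390, γ=3.6471.
cos(β/2)=0.101123, sin(β/2)=0.994874
d^3_{-3,-2}: single k=1 term ⇒ +0.000026;  D = -0.000005+0.000025i
d^3_{-2,-2}: k∈[0..1] ⇒ +0.000001 -0.000517 = -0.000516;  D = -0.000432+0.000283i
d^3_{-1,-2}: k∈[0..1] ⇒ -0.000033 +0.006440 = +0.006407;  D = -0.006259-0.001368i
d^3_{0,-2}: k∈[0..1] ⇒ +0.000567 -0.054870 = -0.054303;  D = -0.028835-0.046015i
d^3_{1,-2}: k∈[0..1] ⇒ -0.006440 +0.311667 = +0.305227;  D = +0.071370-0.296766i
d^3_{2,-2}: k∈[0..1] ⇒ +0.050089 -0.969635 = -0.919546;  D = +0.789178-0.471977i
d^3_{3,-2}: single k=0 term ⇒ -0.241416;  D = -0.233500-0.061317i
Y_3^{m'}(θ=0.89,φ=3.289) and Σ D·Y over m':
  (-0.0000+0.0000i)·(-0.1769+0.0838i)  (-0.0004+0.0003i)·(+0.3717-0.1129i)  (-0.0063-0.0014i)·(-0.2436+0.0362i)  (-0.0288-0.0460i)·(-0.2394+0.0000i)  (+0.0714-0.2968i)·(+0.2436+0.0362i)  (+0.7892-0.4720i)·(+0.3717+0.1129i)  (-0.2335-0.0613i)·(+0.1769+0.0838i)
Y_3^-2(R⁻¹ n̂) = +0.346869-0.175212i

Re=0.3469 Im=-0.1752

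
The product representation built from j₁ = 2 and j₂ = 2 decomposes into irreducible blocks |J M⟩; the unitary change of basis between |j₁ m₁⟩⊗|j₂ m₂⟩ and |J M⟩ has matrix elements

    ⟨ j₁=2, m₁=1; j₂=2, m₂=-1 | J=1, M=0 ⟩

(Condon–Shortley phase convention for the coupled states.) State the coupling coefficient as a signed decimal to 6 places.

triangle: 3!×1!×1!/6! = 6/720
(j±m)!: 3!×1!×1!×3!×1!×1! = 36
prefactor² = (2J+1)×Δ×N² = 9/10
  k=0: +1/(0!×3!×1!×1!×0!×0!) = 1/6
  k=1: −1/(1!×2!×0!×0!×1!×1!) = -1/2
Σ = -1/3  ⇒  CG² = 9/10×(-1/3)² = 1/10
CG = −√(1/10) = -0.316228

-0.316228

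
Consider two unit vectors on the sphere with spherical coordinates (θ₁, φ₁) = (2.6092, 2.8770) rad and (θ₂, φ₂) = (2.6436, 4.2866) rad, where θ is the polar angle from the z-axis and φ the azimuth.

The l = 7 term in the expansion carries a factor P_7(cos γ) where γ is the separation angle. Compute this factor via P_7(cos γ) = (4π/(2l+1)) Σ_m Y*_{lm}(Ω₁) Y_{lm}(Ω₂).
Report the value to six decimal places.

-0.223395

Expand P_7 via completeness: Σ_{m} conj(Y_{7,m}) at Ω₁ times Y_{7,m} at Ω₂ —
  m=-7: Y*=+0.001205+0.004171i  Y=+0.000455+0.002800i  product -0.000011+0.000005i
  m=-6: Y*=+0.000462+0.027569i  Y=-0.016257+0.010811i  product -0.000306-0.000443i
  m=-5: Y*=-0.026237+0.103690i  Y=-0.069917-0.043654i  product +0.006361-0.006104i
  m=-4: Y*=-0.136867+0.243298i  Y=+0.031156-0.234014i  product +0.052671+0.039609i
  m=-3: Y*=-0.332853+0.338479i  Y=+0.429922-0.129901i  product -0.099132+0.188757i
  m=-2: Y*=-0.364163+0.212971i  Y=+0.315866+0.360707i  product -0.191847-0.064086i
  m=-1: Y*=+0.064684-0.017526i  Y=-0.019765+0.043579i  product -0.000515+0.003165i
  m=+0: Y*=+0.444666-0.000000i  Y=+0.447297+0.000000i  product +0.198898+0.000000i
  m=+1: Y*=-0.064684-0.017526i  Y=+0.019765+0.043579i  product -0.000515-0.003165i
  m=+2: Y*=-0.364163-0.212971i  Y=+0.315866-0.360707i  product -0.191847+0.064086i
  m=+3: Y*=+0.332853+0.338479i  Y=-0.429922-0.129901i  product -0.099132-0.188757i
  m=+4: Y*=-0.136867-0.243298i  Y=+0.031156+0.234014i  product +0.052671-0.039609i
  m=+5: Y*=+0.026237+0.103690i  Y=+0.069917-0.043654i  product +0.006361+0.006104i
  m=+6: Y*=+0.000462-0.027569i  Y=-0.016257-0.010811i  product -0.000306+0.000443i
  m=+7: Y*=-0.001205+0.004171i  Y=-0.000455+0.002800i  product -0.000011-0.000005i
Σ over m = -0.266658+0.000000i; ×(4π/15) → -0.223395+0.000000i. Real part: -0.223395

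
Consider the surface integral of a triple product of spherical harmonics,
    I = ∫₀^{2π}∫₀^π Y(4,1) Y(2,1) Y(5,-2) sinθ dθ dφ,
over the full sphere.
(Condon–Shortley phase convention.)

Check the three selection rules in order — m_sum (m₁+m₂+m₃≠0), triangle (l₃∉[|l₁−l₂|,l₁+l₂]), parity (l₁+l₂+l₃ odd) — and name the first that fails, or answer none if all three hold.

Σmᵢ = 0  ✓
l₃∈[|l₁−l₂|,l₁+l₂]=[2,6], have l₃=5  ✓
Σlᵢ = 11 ⇒ odd  ✗

parity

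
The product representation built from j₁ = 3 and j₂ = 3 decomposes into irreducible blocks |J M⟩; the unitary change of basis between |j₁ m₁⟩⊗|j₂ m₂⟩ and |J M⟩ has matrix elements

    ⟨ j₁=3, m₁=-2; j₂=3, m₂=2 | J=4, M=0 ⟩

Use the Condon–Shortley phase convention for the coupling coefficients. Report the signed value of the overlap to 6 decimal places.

j₁+j₂−J=2  J+j₁−j₂=4  J−j₁+j₂=4  j₁+j₂+J+1=11
(j₁±m₁, j₂±m₂, J±M) = (1,5,5,1,4,4)
P² = 165888/77
sum k=1..2:
  [1] −1/576 = -1/576
  [2] +1/72 = 1/72
S = 7/576
C² = P²·S² = 7/22 ; C = +0.564076

+√(7/22) ≈ +0.564076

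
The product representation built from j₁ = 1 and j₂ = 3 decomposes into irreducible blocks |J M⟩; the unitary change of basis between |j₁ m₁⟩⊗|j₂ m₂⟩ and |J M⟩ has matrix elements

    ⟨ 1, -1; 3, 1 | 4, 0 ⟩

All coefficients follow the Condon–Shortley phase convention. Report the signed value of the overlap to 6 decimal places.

+0.462910  (= +√(3/14))

√[9·0!2!6!/9! · 0!2!4!2!4!4!] = √(13824/7)
  +(−1)^0/∏(0,0,2,4,0,2)! = 1/96  (running 1/96)
⟨..|..⟩ = √(13824/7)·(1/96) = +0.462910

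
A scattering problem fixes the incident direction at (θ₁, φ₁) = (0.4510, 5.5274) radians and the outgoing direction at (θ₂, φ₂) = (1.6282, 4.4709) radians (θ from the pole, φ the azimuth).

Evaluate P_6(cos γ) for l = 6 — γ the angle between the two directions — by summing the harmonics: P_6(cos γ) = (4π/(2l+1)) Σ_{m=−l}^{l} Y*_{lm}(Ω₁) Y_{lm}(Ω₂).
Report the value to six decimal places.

-0.152809

Summing Y*_{l m}(θ₁,φ₁)·Y_{l m}(θ₂,φ₂) over m ∈ [−6, 6]; prefactor 4π/(2·6+1) = 0.966644:
  m=-6: (-0.000585, 0.003260) × (-0.058146, -0.474782) = (0.001582, 0.000088)  (running Σ = (0.001582, 0.000088))
  m=-5: (-0.019042, 0.014099) × (0.089005, -0.033843) = (-0.001218, 0.001899)  (running Σ = (0.000364, 0.001988))
  m=-4: (-0.101146, -0.012037) × (-0.194246, -0.281000) = (0.016265, 0.030760)  (running Σ = (0.016629, 0.032748))
  m=-3: (-0.184079, -0.220079) × (0.073044, -0.082535) = (-0.031610, -0.000882)  (running Σ = (-0.014981, 0.031866))
  m=-2: (0.029564, -0.498584) × (-0.270561, -0.141883) = (-0.078739, 0.130703)  (running Σ = (-0.093720, 0.162568))
  m=-1: (0.276595, -0.260680) × (0.027661, -0.112307) = (-0.021625, -0.038274)  (running Σ = (-0.115346, 0.124294))
  m=0: (-0.245224, -0.000000) × (-0.296092, 0.000000) = (0.072609, 0.000000)  (running Σ = (-0.042737, 0.124294))
  m=1: (-0.276595, -0.260680) × (-0.027661, -0.112307) = (-0.021625, 0.038274)  (running Σ = (-0.064362, 0.162568))
  m=2: (0.029564, 0.498584) × (-0.270561, 0.141883) = (-0.078739, -0.130703)  (running Σ = (-0.143101, 0.031866))
  m=3: (0.184079, -0.220079) × (-0.073044, -0.082535) = (-0.031610, 0.000882)  (running Σ = (-0.174711, 0.032748))
  m=4: (-0.101146, 0.012037) × (-0.194246, 0.281000) = (0.016265, -0.030760)  (running Σ = (-0.158447, 0.001988))
  m=5: (0.019042, 0.014099) × (-0.089005, -0.033843) = (-0.001218, -0.001899)  (running Σ = (-0.159664, 0.000088))
  m=6: (-0.000585, -0.003260) × (-0.058146, 0.474782) = (0.001582, -0.000088)  (running Σ = (-0.158082, 0.000000))
Σ over m = (-0.158082, 0.000000); ×(4π/13) → (-0.152809, 0.000000). Real part: -0.152809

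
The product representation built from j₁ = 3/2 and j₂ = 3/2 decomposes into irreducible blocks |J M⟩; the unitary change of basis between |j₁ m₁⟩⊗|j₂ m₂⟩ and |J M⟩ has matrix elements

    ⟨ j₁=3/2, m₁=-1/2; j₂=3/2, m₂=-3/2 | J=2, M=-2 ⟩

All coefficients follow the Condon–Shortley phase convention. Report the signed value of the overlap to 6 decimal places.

+0.707107

j₁+j₂−J=1  J+j₁−j₂=2  J−j₁+j₂=2  j₁+j₂+J+1=6
(j₁±m₁, j₂±m₂, J±M) = (1,2,0,3,0,4)
P² = 8
sum k=0..0:
  [0] +1/4 = 1/4
S = 1/4
C² = P²·S² = 1/2 ; C = +0.707107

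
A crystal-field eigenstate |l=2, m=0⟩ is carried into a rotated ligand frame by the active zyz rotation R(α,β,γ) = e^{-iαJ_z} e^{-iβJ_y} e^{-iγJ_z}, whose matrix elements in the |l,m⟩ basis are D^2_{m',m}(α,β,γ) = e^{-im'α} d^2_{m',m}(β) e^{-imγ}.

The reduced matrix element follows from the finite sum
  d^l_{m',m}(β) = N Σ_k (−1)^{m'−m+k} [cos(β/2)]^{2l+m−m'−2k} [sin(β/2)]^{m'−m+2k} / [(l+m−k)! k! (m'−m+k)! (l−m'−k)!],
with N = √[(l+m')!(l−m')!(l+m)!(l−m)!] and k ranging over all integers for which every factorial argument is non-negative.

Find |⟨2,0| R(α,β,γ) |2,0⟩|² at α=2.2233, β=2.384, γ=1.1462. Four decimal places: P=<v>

D^2_{0,0}(2.2233,2.3840,1.1462) = e^{-i·0·2.2233}·d^2_{0,0}(2.3840)·e^{-i·0·1.1462}. Compute d first:
Half-angle: c=0.369802, s=0.929110. N=√(2·2·2·2)=4.000000
Admissible k: 0..2 (factorial args all ≥0)
  k=0: (−1)^0·4.0000/(4)·0.3698^4·0.9291^0 = +0.018702
  k=1: (−1)^1·4.0000/(1)·0.3698^2·0.9291^2 = -0.472209
  k=2: (−1)^2·4.0000/(4)·0.3698^0·0.9291^4 = +0.745194
d^2_{0,0}(2.3840) = +0.018702 -0.472209 +0.745194 = +0.291687
|D^2_{0,0}|² = |d^2_{0,0}(β)|² = (+0.291687)² = 0.085081 (the z-rotation phases have unit modulus)

P=0.0851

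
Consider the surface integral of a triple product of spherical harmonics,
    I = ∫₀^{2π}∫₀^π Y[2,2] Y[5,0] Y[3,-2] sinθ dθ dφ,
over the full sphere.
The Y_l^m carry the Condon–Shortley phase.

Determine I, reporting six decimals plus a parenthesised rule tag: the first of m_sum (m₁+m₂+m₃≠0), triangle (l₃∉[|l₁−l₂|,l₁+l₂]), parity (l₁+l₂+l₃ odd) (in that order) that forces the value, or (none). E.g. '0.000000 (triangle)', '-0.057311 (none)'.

Checks pass: Σm=0; 10 even; l₃=3∈[3,7].
(2·2+1)(2·5+1)(2·3+1) = 385
Δ: 4! 0! 6! / 11! → 1/2310
sum: t=2:+1/144 = 1/144
3j²(2 5 3; 0 0 0) = Δ·Π!·Σ² = 10/231  (sign -1)
sum: t=0:+1/2880 = 1/2880
3j²(2 5 3; 2 0 -2) = Δ·Π!·Σ² = 1/462  (sign -1)
combine: 4πI² = 385·10/231·1/462 = 25/693
take √, sign +1: I = 0.05357948
No selection rule forces the value: the integral is nonzero (none).

0.053579 (none)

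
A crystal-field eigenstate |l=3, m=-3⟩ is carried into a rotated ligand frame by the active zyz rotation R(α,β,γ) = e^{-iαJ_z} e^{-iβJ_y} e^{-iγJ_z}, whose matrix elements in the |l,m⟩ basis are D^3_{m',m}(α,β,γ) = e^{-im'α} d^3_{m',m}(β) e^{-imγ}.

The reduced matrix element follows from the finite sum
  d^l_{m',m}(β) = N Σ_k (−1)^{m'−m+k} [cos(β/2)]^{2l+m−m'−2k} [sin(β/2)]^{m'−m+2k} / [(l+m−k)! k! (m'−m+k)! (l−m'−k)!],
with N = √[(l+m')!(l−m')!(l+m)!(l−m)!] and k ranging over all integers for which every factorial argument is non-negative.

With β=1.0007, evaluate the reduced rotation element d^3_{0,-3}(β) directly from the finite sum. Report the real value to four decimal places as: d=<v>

d^3_{0,-3}(β=1.0007) via the finite sum:
With c≡cos(β/2)=0.877415 and s≡sin(β/2)=0.479733, N=[6·6·1·720]^{1/2}=160.996894
k∈{0} keeps every argument non-negative
  k=0: (−1)^3·160.9969/(36)·0.8774^3·0.4797^3 = -0.333524
d^3_{0,-3}(1.0007) = -0.333524

d=-0.3335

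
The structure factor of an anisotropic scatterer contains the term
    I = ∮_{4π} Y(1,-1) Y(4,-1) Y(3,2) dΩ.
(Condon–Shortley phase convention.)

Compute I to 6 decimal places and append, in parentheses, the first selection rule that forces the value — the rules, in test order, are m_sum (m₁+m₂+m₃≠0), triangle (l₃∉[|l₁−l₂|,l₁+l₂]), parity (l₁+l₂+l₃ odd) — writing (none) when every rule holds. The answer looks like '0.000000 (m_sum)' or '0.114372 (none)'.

m-sum 0 ✓  L=8 even ✓  3≤3≤5 ✓
Π(2lᵢ+1) = 3×9×7 = 189
triangle coeff Δ(1,4,3) = 1/252
Σ_t [1,1]: t=1:−1/36 = -1/36
(3j)²=4/63 [(1 4 3; 0 0 0)], sign=+1
Σ_t [2,2]: t=2:+1/240 = 1/240
(3j)²=1/84 [(1 4 3; -1 -1 2)], sign=-1
⇒ 4πI² = 1/7
I = (-1)√(1/7/(4π)) = -0.10662181
No selection rule forces the value: the integral is nonzero (none).

-0.106622 (none)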